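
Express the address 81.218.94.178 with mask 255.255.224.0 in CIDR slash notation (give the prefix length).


Binary: 11111111.11111111.11100000.00000000
Count leading 1s
Prefix: /19


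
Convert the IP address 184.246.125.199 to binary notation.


184 = 10111000
246 = 11110110
125 = 01111101
199 = 11000111
Binary: 10111000.11110110.01111101.11000111


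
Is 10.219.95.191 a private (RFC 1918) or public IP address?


RFC 1918 private ranges:
  10.0.0.0/8 (10.0.0.0 - 10.255.255.255)
  172.16.0.0/12 (172.16.0.0 - 172.31.255.255)
  192.168.0.0/16 (192.168.0.0 - 192.168.255.255)
Private (in 10.0.0.0/8)


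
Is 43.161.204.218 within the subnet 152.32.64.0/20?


Subnet network: 152.32.64.0
Test IP AND mask: 43.161.192.0
No, 43.161.204.218 is not in 152.32.64.0/20


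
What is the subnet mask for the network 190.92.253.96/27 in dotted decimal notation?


/27 means 27 network bits, 5 host bits
Binary: 11111111111111111111111111100000
Mask: 255.255.255.224


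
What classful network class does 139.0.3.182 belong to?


First octet: 139
Binary: 10001011
10xxxxxx -> Class B (128-191)
Class B, default mask 255.255.0.0 (/16)


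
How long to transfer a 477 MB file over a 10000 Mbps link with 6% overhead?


Effective throughput = 10000 * (1 - 6/100) = 9400 Mbps
File size in Mb = 477 * 8 = 3816 Mb
Time = 3816 / 9400
Time = 0.406 seconds


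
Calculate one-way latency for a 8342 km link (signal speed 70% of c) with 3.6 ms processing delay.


Speed = 0.7 * 3e5 km/s = 210000 km/s
Propagation delay = 8342 / 210000 = 0.0397 s = 39.7238 ms
Processing delay = 3.6 ms
Total one-way latency = 43.3238 ms


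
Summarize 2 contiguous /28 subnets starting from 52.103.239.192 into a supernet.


Original prefix: /28
Number of subnets: 2 = 2^1
New prefix = 28 - 1 = 27
Supernet: 52.103.239.192/27


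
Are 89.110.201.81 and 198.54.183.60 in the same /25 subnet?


Mask: 255.255.255.128
89.110.201.81 AND mask = 89.110.201.0
198.54.183.60 AND mask = 198.54.183.0
No, different subnets (89.110.201.0 vs 198.54.183.0)


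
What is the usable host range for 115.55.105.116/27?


Network: 115.55.105.96
Broadcast: 115.55.105.127
First usable = network + 1
Last usable = broadcast - 1
Range: 115.55.105.97 to 115.55.105.126


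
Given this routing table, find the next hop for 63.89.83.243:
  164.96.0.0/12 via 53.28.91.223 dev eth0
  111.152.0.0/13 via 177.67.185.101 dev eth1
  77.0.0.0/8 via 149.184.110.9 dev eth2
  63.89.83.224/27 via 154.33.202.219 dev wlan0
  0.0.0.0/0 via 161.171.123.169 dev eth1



Longest prefix match for 63.89.83.243:
  /12 164.96.0.0: no
  /13 111.152.0.0: no
  /8 77.0.0.0: no
  /27 63.89.83.224: MATCH
  /0 0.0.0.0: MATCH
Selected: next-hop 154.33.202.219 via wlan0 (matched /27)


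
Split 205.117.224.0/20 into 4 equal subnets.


New prefix = 20 + 2 = 22
Each subnet has 1024 addresses
  205.117.224.0/22
  205.117.228.0/22
  205.117.232.0/22
  205.117.236.0/22
Subnets: 205.117.224.0/22, 205.117.228.0/22, 205.117.232.0/22, 205.117.236.0/22


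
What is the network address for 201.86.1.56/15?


IP:   11001001.01010110.00000001.00111000
Mask: 11111111.11111110.00000000.00000000
AND operation:
Net:  11001001.01010110.00000000.00000000
Network: 201.86.0.0/15


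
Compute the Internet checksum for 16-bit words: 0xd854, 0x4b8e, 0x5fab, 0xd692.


Sum all words (with carry folding):
+ 0xd854 = 0xd854
+ 0x4b8e = 0x23e3
+ 0x5fab = 0x838e
+ 0xd692 = 0x5a21
One's complement: ~0x5a21
Checksum = 0xa5de


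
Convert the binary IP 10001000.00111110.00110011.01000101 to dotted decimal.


10001000 = 136
00111110 = 62
00110011 = 51
01000101 = 69
IP: 136.62.51.69


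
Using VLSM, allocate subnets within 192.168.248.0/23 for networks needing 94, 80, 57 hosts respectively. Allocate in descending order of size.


94 hosts -> /25 (126 usable): 192.168.248.0/25
80 hosts -> /25 (126 usable): 192.168.248.128/25
57 hosts -> /26 (62 usable): 192.168.249.0/26
Allocation: 192.168.248.0/25 (94 hosts, 126 usable); 192.168.248.128/25 (80 hosts, 126 usable); 192.168.249.0/26 (57 hosts, 62 usable)


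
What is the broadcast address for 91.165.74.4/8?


Network: 91.0.0.0/8
Host bits = 24
Set all host bits to 1:
Broadcast: 91.255.255.255


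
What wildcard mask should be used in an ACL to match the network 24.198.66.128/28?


Subnet mask: 255.255.255.240
Wildcard = 255.255.255.255 - subnet mask
255 - 255 = 0
255 - 255 = 0
255 - 255 = 0
255 - 240 = 15
Wildcard: 0.0.0.15


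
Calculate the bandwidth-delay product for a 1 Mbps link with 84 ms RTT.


BDP = bandwidth * RTT
= 1 Mbps * 84 ms
= 1 * 1e6 * 84 / 1000 bits
= 84000 bits
= 10500 bytes
= 10.2539 KB
BDP = 84000 bits (10500 bytes)


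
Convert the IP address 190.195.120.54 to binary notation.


190 = 10111110
195 = 11000011
120 = 01111000
54 = 00110110
Binary: 10111110.11000011.01111000.00110110


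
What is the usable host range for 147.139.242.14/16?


Network: 147.139.0.0
Broadcast: 147.139.255.255
First usable = network + 1
Last usable = broadcast - 1
Range: 147.139.0.1 to 147.139.255.254


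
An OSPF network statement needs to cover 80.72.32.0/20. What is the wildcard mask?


Subnet mask: 255.255.240.0
Wildcard = 255.255.255.255 - subnet mask
255 - 255 = 0
255 - 255 = 0
255 - 240 = 15
255 - 0 = 255
Wildcard: 0.0.15.255


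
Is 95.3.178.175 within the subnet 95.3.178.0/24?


Subnet network: 95.3.178.0
Test IP AND mask: 95.3.178.0
Yes, 95.3.178.175 is in 95.3.178.0/24


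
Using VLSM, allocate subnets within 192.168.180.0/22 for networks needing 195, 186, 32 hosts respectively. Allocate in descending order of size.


195 hosts -> /24 (254 usable): 192.168.180.0/24
186 hosts -> /24 (254 usable): 192.168.181.0/24
32 hosts -> /26 (62 usable): 192.168.182.0/26
Allocation: 192.168.180.0/24 (195 hosts, 254 usable); 192.168.181.0/24 (186 hosts, 254 usable); 192.168.182.0/26 (32 hosts, 62 usable)


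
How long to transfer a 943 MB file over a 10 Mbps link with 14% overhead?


Effective throughput = 10 * (1 - 14/100) = 8.6 Mbps
File size in Mb = 943 * 8 = 7544 Mb
Time = 7544 / 8.6
Time = 877.2093 seconds


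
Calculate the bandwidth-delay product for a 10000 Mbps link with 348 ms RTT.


BDP = bandwidth * RTT
= 10000 Mbps * 348 ms
= 10000 * 1e6 * 348 / 1000 bits
= 3480000000 bits
= 435000000 bytes
= 424804.6875 KB
BDP = 3480000000 bits (435000000 bytes)


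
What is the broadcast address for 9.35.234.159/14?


Network: 9.32.0.0/14
Host bits = 18
Set all host bits to 1:
Broadcast: 9.35.255.255


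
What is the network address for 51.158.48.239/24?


IP:   00110011.10011110.00110000.11101111
Mask: 11111111.11111111.11111111.00000000
AND operation:
Net:  00110011.10011110.00110000.00000000
Network: 51.158.48.0/24


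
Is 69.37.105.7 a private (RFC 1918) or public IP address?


RFC 1918 private ranges:
  10.0.0.0/8 (10.0.0.0 - 10.255.255.255)
  172.16.0.0/12 (172.16.0.0 - 172.31.255.255)
  192.168.0.0/16 (192.168.0.0 - 192.168.255.255)
Public (not in any RFC 1918 range)


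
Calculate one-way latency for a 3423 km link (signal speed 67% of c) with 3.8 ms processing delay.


Speed = 0.67 * 3e5 km/s = 201000 km/s
Propagation delay = 3423 / 201000 = 0.017 s = 17.0299 ms
Processing delay = 3.8 ms
Total one-way latency = 20.8299 ms


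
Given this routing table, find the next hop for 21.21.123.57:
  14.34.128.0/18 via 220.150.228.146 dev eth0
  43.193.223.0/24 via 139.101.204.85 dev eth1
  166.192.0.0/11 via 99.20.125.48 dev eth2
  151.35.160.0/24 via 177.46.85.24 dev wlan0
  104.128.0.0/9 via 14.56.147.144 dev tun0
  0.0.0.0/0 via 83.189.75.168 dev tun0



Longest prefix match for 21.21.123.57:
  /18 14.34.128.0: no
  /24 43.193.223.0: no
  /11 166.192.0.0: no
  /24 151.35.160.0: no
  /9 104.128.0.0: no
  /0 0.0.0.0: MATCH
Selected: next-hop 83.189.75.168 via tun0 (matched /0)


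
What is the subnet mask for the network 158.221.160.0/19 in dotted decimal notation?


/19 means 19 network bits, 13 host bits
Binary: 11111111111111111110000000000000
Mask: 255.255.224.0


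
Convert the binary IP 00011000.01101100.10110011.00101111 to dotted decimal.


00011000 = 24
01101100 = 108
10110011 = 179
00101111 = 47
IP: 24.108.179.47


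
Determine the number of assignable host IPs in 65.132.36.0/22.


Host bits = 32 - 22 = 10
Total addresses = 2^10 = 1024
Usable = total - 2 (network and broadcast)
Usable hosts: 1022


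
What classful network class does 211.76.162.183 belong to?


First octet: 211
Binary: 11010011
110xxxxx -> Class C (192-223)
Class C, default mask 255.255.255.0 (/24)


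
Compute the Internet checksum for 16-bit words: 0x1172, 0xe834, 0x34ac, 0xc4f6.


Sum all words (with carry folding):
+ 0x1172 = 0x1172
+ 0xe834 = 0xf9a6
+ 0x34ac = 0x2e53
+ 0xc4f6 = 0xf349
One's complement: ~0xf349
Checksum = 0x0cb6


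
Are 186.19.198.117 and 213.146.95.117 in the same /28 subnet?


Mask: 255.255.255.240
186.19.198.117 AND mask = 186.19.198.112
213.146.95.117 AND mask = 213.146.95.112
No, different subnets (186.19.198.112 vs 213.146.95.112)


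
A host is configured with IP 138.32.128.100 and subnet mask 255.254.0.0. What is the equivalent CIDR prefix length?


Binary: 11111111.11111110.00000000.00000000
Count leading 1s
Prefix: /15


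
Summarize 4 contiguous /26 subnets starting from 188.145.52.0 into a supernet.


Original prefix: /26
Number of subnets: 4 = 2^2
New prefix = 26 - 2 = 24
Supernet: 188.145.52.0/24


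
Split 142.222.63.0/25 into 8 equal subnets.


New prefix = 25 + 3 = 28
Each subnet has 16 addresses
  142.222.63.0/28
  142.222.63.16/28
  142.222.63.32/28
  142.222.63.48/28
  142.222.63.64/28
  142.222.63.80/28
  142.222.63.96/28
  142.222.63.112/28
Subnets: 142.222.63.0/28, 142.222.63.16/28, 142.222.63.32/28, 142.222.63.48/28, 142.222.63.64/28, 142.222.63.80/28, 142.222.63.96/28, 142.222.63.112/28


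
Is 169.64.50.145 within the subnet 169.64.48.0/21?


Subnet network: 169.64.48.0
Test IP AND mask: 169.64.48.0
Yes, 169.64.50.145 is in 169.64.48.0/21


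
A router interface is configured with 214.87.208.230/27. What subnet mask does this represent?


/27 means 27 network bits, 5 host bits
Binary: 11111111111111111111111111100000
Mask: 255.255.255.224


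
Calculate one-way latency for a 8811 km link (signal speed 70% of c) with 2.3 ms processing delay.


Speed = 0.7 * 3e5 km/s = 210000 km/s
Propagation delay = 8811 / 210000 = 0.042 s = 41.9571 ms
Processing delay = 2.3 ms
Total one-way latency = 44.2571 ms


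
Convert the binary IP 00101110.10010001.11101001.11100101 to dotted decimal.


00101110 = 46
10010001 = 145
11101001 = 233
11100101 = 229
IP: 46.145.233.229


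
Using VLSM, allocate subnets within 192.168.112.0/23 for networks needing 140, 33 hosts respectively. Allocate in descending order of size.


140 hosts -> /24 (254 usable): 192.168.112.0/24
33 hosts -> /26 (62 usable): 192.168.113.0/26
Allocation: 192.168.112.0/24 (140 hosts, 254 usable); 192.168.113.0/26 (33 hosts, 62 usable)


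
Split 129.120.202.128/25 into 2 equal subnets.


New prefix = 25 + 1 = 26
Each subnet has 64 addresses
  129.120.202.128/26
  129.120.202.192/26
Subnets: 129.120.202.128/26, 129.120.202.192/26


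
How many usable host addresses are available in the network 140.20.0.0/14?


Host bits = 32 - 14 = 18
Total addresses = 2^18 = 262144
Usable = total - 2 (network and broadcast)
Usable hosts: 262142


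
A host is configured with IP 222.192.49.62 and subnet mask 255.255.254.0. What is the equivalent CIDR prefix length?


Binary: 11111111.11111111.11111110.00000000
Count leading 1s
Prefix: /23


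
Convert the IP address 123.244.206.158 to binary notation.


123 = 01111011
244 = 11110100
206 = 11001110
158 = 10011110
Binary: 01111011.11110100.11001110.10011110


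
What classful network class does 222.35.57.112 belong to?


First octet: 222
Binary: 11011110
110xxxxx -> Class C (192-223)
Class C, default mask 255.255.255.0 (/24)


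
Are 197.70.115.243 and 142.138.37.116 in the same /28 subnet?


Mask: 255.255.255.240
197.70.115.243 AND mask = 197.70.115.240
142.138.37.116 AND mask = 142.138.37.112
No, different subnets (197.70.115.240 vs 142.138.37.112)


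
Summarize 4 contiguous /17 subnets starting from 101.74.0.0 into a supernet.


Original prefix: /17
Number of subnets: 4 = 2^2
New prefix = 17 - 2 = 15
Supernet: 101.74.0.0/15


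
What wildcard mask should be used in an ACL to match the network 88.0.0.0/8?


Subnet mask: 255.0.0.0
Wildcard = 255.255.255.255 - subnet mask
255 - 255 = 0
255 - 0 = 255
255 - 0 = 255
255 - 0 = 255
Wildcard: 0.255.255.255


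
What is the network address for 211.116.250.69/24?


IP:   11010011.01110100.11111010.01000101
Mask: 11111111.11111111.11111111.00000000
AND operation:
Net:  11010011.01110100.11111010.00000000
Network: 211.116.250.0/24


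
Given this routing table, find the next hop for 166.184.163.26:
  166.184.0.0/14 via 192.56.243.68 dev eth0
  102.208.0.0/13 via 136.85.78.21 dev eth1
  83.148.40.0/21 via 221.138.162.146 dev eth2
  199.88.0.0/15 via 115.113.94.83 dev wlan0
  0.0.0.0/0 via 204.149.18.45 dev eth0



Longest prefix match for 166.184.163.26:
  /14 166.184.0.0: MATCH
  /13 102.208.0.0: no
  /21 83.148.40.0: no
  /15 199.88.0.0: no
  /0 0.0.0.0: MATCH
Selected: next-hop 192.56.243.68 via eth0 (matched /14)


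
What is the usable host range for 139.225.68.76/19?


Network: 139.225.64.0
Broadcast: 139.225.95.255
First usable = network + 1
Last usable = broadcast - 1
Range: 139.225.64.1 to 139.225.95.254


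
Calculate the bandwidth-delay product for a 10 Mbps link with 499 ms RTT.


BDP = bandwidth * RTT
= 10 Mbps * 499 ms
= 10 * 1e6 * 499 / 1000 bits
= 4990000 bits
= 623750 bytes
= 609.1309 KB
BDP = 4990000 bits (623750 bytes)


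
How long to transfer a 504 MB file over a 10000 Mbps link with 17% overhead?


Effective throughput = 10000 * (1 - 17/100) = 8300 Mbps
File size in Mb = 504 * 8 = 4032 Mb
Time = 4032 / 8300
Time = 0.4858 seconds


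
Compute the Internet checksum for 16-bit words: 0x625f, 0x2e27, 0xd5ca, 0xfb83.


Sum all words (with carry folding):
+ 0x625f = 0x625f
+ 0x2e27 = 0x9086
+ 0xd5ca = 0x6651
+ 0xfb83 = 0x61d5
One's complement: ~0x61d5
Checksum = 0x9e2a


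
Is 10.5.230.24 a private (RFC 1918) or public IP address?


RFC 1918 private ranges:
  10.0.0.0/8 (10.0.0.0 - 10.255.255.255)
  172.16.0.0/12 (172.16.0.0 - 172.31.255.255)
  192.168.0.0/16 (192.168.0.0 - 192.168.255.255)
Private (in 10.0.0.0/8)


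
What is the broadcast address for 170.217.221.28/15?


Network: 170.216.0.0/15
Host bits = 17
Set all host bits to 1:
Broadcast: 170.217.255.255


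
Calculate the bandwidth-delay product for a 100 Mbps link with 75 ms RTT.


BDP = bandwidth * RTT
= 100 Mbps * 75 ms
= 100 * 1e6 * 75 / 1000 bits
= 7500000 bits
= 937500 bytes
= 915.5273 KB
BDP = 7500000 bits (937500 bytes)


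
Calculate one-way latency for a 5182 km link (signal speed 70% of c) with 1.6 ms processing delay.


Speed = 0.7 * 3e5 km/s = 210000 km/s
Propagation delay = 5182 / 210000 = 0.0247 s = 24.6762 ms
Processing delay = 1.6 ms
Total one-way latency = 26.2762 ms


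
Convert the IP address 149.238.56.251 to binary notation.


149 = 10010101
238 = 11101110
56 = 00111000
251 = 11111011
Binary: 10010101.11101110.00111000.11111011


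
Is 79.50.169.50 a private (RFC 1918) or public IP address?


RFC 1918 private ranges:
  10.0.0.0/8 (10.0.0.0 - 10.255.255.255)
  172.16.0.0/12 (172.16.0.0 - 172.31.255.255)
  192.168.0.0/16 (192.168.0.0 - 192.168.255.255)
Public (not in any RFC 1918 range)


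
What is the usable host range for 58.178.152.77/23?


Network: 58.178.152.0
Broadcast: 58.178.153.255
First usable = network + 1
Last usable = broadcast - 1
Range: 58.178.152.1 to 58.178.153.254


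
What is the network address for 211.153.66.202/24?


IP:   11010011.10011001.01000010.11001010
Mask: 11111111.11111111.11111111.00000000
AND operation:
Net:  11010011.10011001.01000010.00000000
Network: 211.153.66.0/24


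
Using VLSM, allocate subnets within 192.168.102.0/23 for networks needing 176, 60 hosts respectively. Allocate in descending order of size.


176 hosts -> /24 (254 usable): 192.168.102.0/24
60 hosts -> /26 (62 usable): 192.168.103.0/26
Allocation: 192.168.102.0/24 (176 hosts, 254 usable); 192.168.103.0/26 (60 hosts, 62 usable)


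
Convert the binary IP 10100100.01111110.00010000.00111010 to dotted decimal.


10100100 = 164
01111110 = 126
00010000 = 16
00111010 = 58
IP: 164.126.16.58


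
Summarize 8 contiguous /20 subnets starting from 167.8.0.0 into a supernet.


Original prefix: /20
Number of subnets: 8 = 2^3
New prefix = 20 - 3 = 17
Supernet: 167.8.0.0/17


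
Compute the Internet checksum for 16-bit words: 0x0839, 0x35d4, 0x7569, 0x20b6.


Sum all words (with carry folding):
+ 0x0839 = 0x0839
+ 0x35d4 = 0x3e0d
+ 0x7569 = 0xb376
+ 0x20b6 = 0xd42c
One's complement: ~0xd42c
Checksum = 0x2bd3


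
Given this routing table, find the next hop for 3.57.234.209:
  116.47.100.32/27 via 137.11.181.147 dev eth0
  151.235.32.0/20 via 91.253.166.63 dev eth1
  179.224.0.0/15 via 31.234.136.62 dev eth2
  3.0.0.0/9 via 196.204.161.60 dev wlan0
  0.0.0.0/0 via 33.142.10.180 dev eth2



Longest prefix match for 3.57.234.209:
  /27 116.47.100.32: no
  /20 151.235.32.0: no
  /15 179.224.0.0: no
  /9 3.0.0.0: MATCH
  /0 0.0.0.0: MATCH
Selected: next-hop 196.204.161.60 via wlan0 (matched /9)


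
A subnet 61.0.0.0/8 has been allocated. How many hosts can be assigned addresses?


Host bits = 32 - 8 = 24
Total addresses = 2^24 = 16777216
Usable = total - 2 (network and broadcast)
Usable hosts: 16777214


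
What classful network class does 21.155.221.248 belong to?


First octet: 21
Binary: 00010101
0xxxxxxx -> Class A (1-126)
Class A, default mask 255.0.0.0 (/8)


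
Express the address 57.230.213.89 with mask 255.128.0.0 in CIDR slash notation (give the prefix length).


Binary: 11111111.10000000.00000000.00000000
Count leading 1s
Prefix: /9


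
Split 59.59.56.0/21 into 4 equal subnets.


New prefix = 21 + 2 = 23
Each subnet has 512 addresses
  59.59.56.0/23
  59.59.58.0/23
  59.59.60.0/23
  59.59.62.0/23
Subnets: 59.59.56.0/23, 59.59.58.0/23, 59.59.60.0/23, 59.59.62.0/23


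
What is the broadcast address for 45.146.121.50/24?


Network: 45.146.121.0/24
Host bits = 8
Set all host bits to 1:
Broadcast: 45.146.121.255


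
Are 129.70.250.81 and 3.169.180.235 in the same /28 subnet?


Mask: 255.255.255.240
129.70.250.81 AND mask = 129.70.250.80
3.169.180.235 AND mask = 3.169.180.224
No, different subnets (129.70.250.80 vs 3.169.180.224)


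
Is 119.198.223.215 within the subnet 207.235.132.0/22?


Subnet network: 207.235.132.0
Test IP AND mask: 119.198.220.0
No, 119.198.223.215 is not in 207.235.132.0/22


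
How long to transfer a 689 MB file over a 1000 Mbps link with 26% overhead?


Effective throughput = 1000 * (1 - 26/100) = 740 Mbps
File size in Mb = 689 * 8 = 5512 Mb
Time = 5512 / 740
Time = 7.4486 seconds


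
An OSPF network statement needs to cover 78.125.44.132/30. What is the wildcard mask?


Subnet mask: 255.255.255.252
Wildcard = 255.255.255.255 - subnet mask
255 - 255 = 0
255 - 255 = 0
255 - 255 = 0
255 - 252 = 3
Wildcard: 0.0.0.3


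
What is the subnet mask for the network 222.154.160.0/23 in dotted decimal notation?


/23 means 23 network bits, 9 host bits
Binary: 11111111111111111111111000000000
Mask: 255.255.254.0


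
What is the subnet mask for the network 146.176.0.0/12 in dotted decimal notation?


/12 means 12 network bits, 20 host bits
Binary: 11111111111100000000000000000000
Mask: 255.240.0.0


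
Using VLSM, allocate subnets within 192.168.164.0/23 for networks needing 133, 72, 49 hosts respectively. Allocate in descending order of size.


133 hosts -> /24 (254 usable): 192.168.164.0/24
72 hosts -> /25 (126 usable): 192.168.165.0/25
49 hosts -> /26 (62 usable): 192.168.165.128/26
Allocation: 192.168.164.0/24 (133 hosts, 254 usable); 192.168.165.0/25 (72 hosts, 126 usable); 192.168.165.128/26 (49 hosts, 62 usable)


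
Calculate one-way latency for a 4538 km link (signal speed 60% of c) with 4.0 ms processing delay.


Speed = 0.6 * 3e5 km/s = 180000 km/s
Propagation delay = 4538 / 180000 = 0.0252 s = 25.2111 ms
Processing delay = 4.0 ms
Total one-way latency = 29.2111 ms


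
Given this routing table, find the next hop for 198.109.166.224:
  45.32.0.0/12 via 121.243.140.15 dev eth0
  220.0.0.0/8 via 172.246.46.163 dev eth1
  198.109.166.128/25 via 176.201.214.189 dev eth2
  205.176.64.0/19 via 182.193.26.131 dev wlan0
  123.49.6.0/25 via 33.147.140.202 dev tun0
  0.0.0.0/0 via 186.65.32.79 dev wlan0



Longest prefix match for 198.109.166.224:
  /12 45.32.0.0: no
  /8 220.0.0.0: no
  /25 198.109.166.128: MATCH
  /19 205.176.64.0: no
  /25 123.49.6.0: no
  /0 0.0.0.0: MATCH
Selected: next-hop 176.201.214.189 via eth2 (matched /25)


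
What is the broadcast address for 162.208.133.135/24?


Network: 162.208.133.0/24
Host bits = 8
Set all host bits to 1:
Broadcast: 162.208.133.255


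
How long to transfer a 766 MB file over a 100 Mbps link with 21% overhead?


Effective throughput = 100 * (1 - 21/100) = 79 Mbps
File size in Mb = 766 * 8 = 6128 Mb
Time = 6128 / 79
Time = 77.5696 seconds


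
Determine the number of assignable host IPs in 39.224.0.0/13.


Host bits = 32 - 13 = 19
Total addresses = 2^19 = 524288
Usable = total - 2 (network and broadcast)
Usable hosts: 524286


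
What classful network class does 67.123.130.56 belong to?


First octet: 67
Binary: 01000011
0xxxxxxx -> Class A (1-126)
Class A, default mask 255.0.0.0 (/8)


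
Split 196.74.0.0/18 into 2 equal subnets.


New prefix = 18 + 1 = 19
Each subnet has 8192 addresses
  196.74.0.0/19
  196.74.32.0/19
Subnets: 196.74.0.0/19, 196.74.32.0/19


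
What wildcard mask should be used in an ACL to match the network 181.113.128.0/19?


Subnet mask: 255.255.224.0
Wildcard = 255.255.255.255 - subnet mask
255 - 255 = 0
255 - 255 = 0
255 - 224 = 31
255 - 0 = 255
Wildcard: 0.0.31.255


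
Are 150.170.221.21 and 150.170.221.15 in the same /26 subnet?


Mask: 255.255.255.192
150.170.221.21 AND mask = 150.170.221.0
150.170.221.15 AND mask = 150.170.221.0
Yes, same subnet (150.170.221.0)


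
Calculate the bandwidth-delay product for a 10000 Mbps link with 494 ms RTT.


BDP = bandwidth * RTT
= 10000 Mbps * 494 ms
= 10000 * 1e6 * 494 / 1000 bits
= 4940000000 bits
= 617500000 bytes
= 603027.3438 KB
BDP = 4940000000 bits (617500000 bytes)


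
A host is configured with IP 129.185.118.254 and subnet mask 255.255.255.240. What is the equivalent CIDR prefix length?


Binary: 11111111.11111111.11111111.11110000
Count leading 1s
Prefix: /28


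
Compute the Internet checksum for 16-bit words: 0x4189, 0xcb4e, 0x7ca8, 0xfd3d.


Sum all words (with carry folding):
+ 0x4189 = 0x4189
+ 0xcb4e = 0x0cd8
+ 0x7ca8 = 0x8980
+ 0xfd3d = 0x86be
One's complement: ~0x86be
Checksum = 0x7941


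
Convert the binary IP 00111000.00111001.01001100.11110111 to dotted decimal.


00111000 = 56
00111001 = 57
01001100 = 76
11110111 = 247
IP: 56.57.76.247


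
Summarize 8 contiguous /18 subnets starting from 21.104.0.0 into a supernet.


Original prefix: /18
Number of subnets: 8 = 2^3
New prefix = 18 - 3 = 15
Supernet: 21.104.0.0/15


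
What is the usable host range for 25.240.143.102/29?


Network: 25.240.143.96
Broadcast: 25.240.143.103
First usable = network + 1
Last usable = broadcast - 1
Range: 25.240.143.97 to 25.240.143.102


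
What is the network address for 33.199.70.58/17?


IP:   00100001.11000111.01000110.00111010
Mask: 11111111.11111111.10000000.00000000
AND operation:
Net:  00100001.11000111.00000000.00000000
Network: 33.199.0.0/17


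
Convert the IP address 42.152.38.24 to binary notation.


42 = 00101010
152 = 10011000
38 = 00100110
24 = 00011000
Binary: 00101010.10011000.00100110.00011000


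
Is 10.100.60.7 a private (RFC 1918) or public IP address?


RFC 1918 private ranges:
  10.0.0.0/8 (10.0.0.0 - 10.255.255.255)
  172.16.0.0/12 (172.16.0.0 - 172.31.255.255)
  192.168.0.0/16 (192.168.0.0 - 192.168.255.255)
Private (in 10.0.0.0/8)


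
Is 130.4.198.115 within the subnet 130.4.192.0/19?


Subnet network: 130.4.192.0
Test IP AND mask: 130.4.192.0
Yes, 130.4.198.115 is in 130.4.192.0/19


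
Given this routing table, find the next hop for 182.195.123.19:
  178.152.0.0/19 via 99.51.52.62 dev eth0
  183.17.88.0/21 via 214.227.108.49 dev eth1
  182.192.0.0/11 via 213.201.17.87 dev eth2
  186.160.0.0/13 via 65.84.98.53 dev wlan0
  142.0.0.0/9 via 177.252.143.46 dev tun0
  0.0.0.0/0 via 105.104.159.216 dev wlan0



Longest prefix match for 182.195.123.19:
  /19 178.152.0.0: no
  /21 183.17.88.0: no
  /11 182.192.0.0: MATCH
  /13 186.160.0.0: no
  /9 142.0.0.0: no
  /0 0.0.0.0: MATCH
Selected: next-hop 213.201.17.87 via eth2 (matched /11)


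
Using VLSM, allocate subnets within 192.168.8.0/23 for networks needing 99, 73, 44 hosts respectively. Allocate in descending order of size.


99 hosts -> /25 (126 usable): 192.168.8.0/25
73 hosts -> /25 (126 usable): 192.168.8.128/25
44 hosts -> /26 (62 usable): 192.168.9.0/26
Allocation: 192.168.8.0/25 (99 hosts, 126 usable); 192.168.8.128/25 (73 hosts, 126 usable); 192.168.9.0/26 (44 hosts, 62 usable)


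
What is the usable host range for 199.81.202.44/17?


Network: 199.81.128.0
Broadcast: 199.81.255.255
First usable = network + 1
Last usable = broadcast - 1
Range: 199.81.128.1 to 199.81.255.254


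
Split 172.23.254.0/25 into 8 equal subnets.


New prefix = 25 + 3 = 28
Each subnet has 16 addresses
  172.23.254.0/28
  172.23.254.16/28
  172.23.254.32/28
  172.23.254.48/28
  172.23.254.64/28
  172.23.254.80/28
  172.23.254.96/28
  172.23.254.112/28
Subnets: 172.23.254.0/28, 172.23.254.16/28, 172.23.254.32/28, 172.23.254.48/28, 172.23.254.64/28, 172.23.254.80/28, 172.23.254.96/28, 172.23.254.112/28


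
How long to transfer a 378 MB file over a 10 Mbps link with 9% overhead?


Effective throughput = 10 * (1 - 9/100) = 9.1 Mbps
File size in Mb = 378 * 8 = 3024 Mb
Time = 3024 / 9.1
Time = 332.3077 seconds


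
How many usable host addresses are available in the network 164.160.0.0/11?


Host bits = 32 - 11 = 21
Total addresses = 2^21 = 2097152
Usable = total - 2 (network and broadcast)
Usable hosts: 2097150


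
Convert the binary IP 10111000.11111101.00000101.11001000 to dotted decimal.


10111000 = 184
11111101 = 253
00000101 = 5
11001000 = 200
IP: 184.253.5.200


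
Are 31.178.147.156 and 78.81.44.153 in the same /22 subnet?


Mask: 255.255.252.0
31.178.147.156 AND mask = 31.178.144.0
78.81.44.153 AND mask = 78.81.44.0
No, different subnets (31.178.144.0 vs 78.81.44.0)


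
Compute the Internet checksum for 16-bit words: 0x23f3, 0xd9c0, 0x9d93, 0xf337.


Sum all words (with carry folding):
+ 0x23f3 = 0x23f3
+ 0xd9c0 = 0xfdb3
+ 0x9d93 = 0x9b47
+ 0xf337 = 0x8e7f
One's complement: ~0x8e7f
Checksum = 0x7180


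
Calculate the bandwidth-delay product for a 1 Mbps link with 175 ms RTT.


BDP = bandwidth * RTT
= 1 Mbps * 175 ms
= 1 * 1e6 * 175 / 1000 bits
= 175000 bits
= 21875 bytes
= 21.3623 KB
BDP = 175000 bits (21875 bytes)


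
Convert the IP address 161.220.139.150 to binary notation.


161 = 10100001
220 = 11011100
139 = 10001011
150 = 10010110
Binary: 10100001.11011100.10001011.10010110


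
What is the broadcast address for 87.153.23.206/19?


Network: 87.153.0.0/19
Host bits = 13
Set all host bits to 1:
Broadcast: 87.153.31.255


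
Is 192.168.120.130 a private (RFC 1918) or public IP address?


RFC 1918 private ranges:
  10.0.0.0/8 (10.0.0.0 - 10.255.255.255)
  172.16.0.0/12 (172.16.0.0 - 172.31.255.255)
  192.168.0.0/16 (192.168.0.0 - 192.168.255.255)
Private (in 192.168.0.0/16)


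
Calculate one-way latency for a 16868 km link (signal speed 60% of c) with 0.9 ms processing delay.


Speed = 0.6 * 3e5 km/s = 180000 km/s
Propagation delay = 16868 / 180000 = 0.0937 s = 93.7111 ms
Processing delay = 0.9 ms
Total one-way latency = 94.6111 ms


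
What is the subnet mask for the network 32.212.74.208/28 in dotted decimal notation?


/28 means 28 network bits, 4 host bits
Binary: 11111111111111111111111111110000
Mask: 255.255.255.240


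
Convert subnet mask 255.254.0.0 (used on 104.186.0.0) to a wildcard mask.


Subnet mask: 255.254.0.0
Wildcard = 255.255.255.255 - subnet mask
255 - 255 = 0
255 - 254 = 1
255 - 0 = 255
255 - 0 = 255
Wildcard: 0.1.255.255


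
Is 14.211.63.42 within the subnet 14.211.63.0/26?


Subnet network: 14.211.63.0
Test IP AND mask: 14.211.63.0
Yes, 14.211.63.42 is in 14.211.63.0/26


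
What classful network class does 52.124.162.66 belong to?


First octet: 52
Binary: 00110100
0xxxxxxx -> Class A (1-126)
Class A, default mask 255.0.0.0 (/8)


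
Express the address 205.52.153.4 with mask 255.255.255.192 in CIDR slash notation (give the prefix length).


Binary: 11111111.11111111.11111111.11000000
Count leading 1s
Prefix: /26


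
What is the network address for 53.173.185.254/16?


IP:   00110101.10101101.10111001.11111110
Mask: 11111111.11111111.00000000.00000000
AND operation:
Net:  00110101.10101101.00000000.00000000
Network: 53.173.0.0/16


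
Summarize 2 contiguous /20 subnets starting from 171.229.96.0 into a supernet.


Original prefix: /20
Number of subnets: 2 = 2^1
New prefix = 20 - 1 = 19
Supernet: 171.229.96.0/19


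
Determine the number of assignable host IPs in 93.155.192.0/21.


Host bits = 32 - 21 = 11
Total addresses = 2^11 = 2048
Usable = total - 2 (network and broadcast)
Usable hosts: 2046


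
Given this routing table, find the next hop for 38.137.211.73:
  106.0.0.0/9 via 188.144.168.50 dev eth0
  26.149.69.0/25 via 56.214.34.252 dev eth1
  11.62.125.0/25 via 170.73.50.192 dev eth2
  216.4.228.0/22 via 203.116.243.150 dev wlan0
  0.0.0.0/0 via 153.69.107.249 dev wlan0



Longest prefix match for 38.137.211.73:
  /9 106.0.0.0: no
  /25 26.149.69.0: no
  /25 11.62.125.0: no
  /22 216.4.228.0: no
  /0 0.0.0.0: MATCH
Selected: next-hop 153.69.107.249 via wlan0 (matched /0)


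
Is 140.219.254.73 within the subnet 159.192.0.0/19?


Subnet network: 159.192.0.0
Test IP AND mask: 140.219.224.0
No, 140.219.254.73 is not in 159.192.0.0/19


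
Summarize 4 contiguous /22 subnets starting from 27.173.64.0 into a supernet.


Original prefix: /22
Number of subnets: 4 = 2^2
New prefix = 22 - 2 = 20
Supernet: 27.173.64.0/20


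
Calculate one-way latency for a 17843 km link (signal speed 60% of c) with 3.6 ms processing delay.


Speed = 0.6 * 3e5 km/s = 180000 km/s
Propagation delay = 17843 / 180000 = 0.0991 s = 99.1278 ms
Processing delay = 3.6 ms
Total one-way latency = 102.7278 ms


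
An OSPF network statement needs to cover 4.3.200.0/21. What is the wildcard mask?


Subnet mask: 255.255.248.0
Wildcard = 255.255.255.255 - subnet mask
255 - 255 = 0
255 - 255 = 0
255 - 248 = 7
255 - 0 = 255
Wildcard: 0.0.7.255


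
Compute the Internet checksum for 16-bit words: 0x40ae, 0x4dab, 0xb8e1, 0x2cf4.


Sum all words (with carry folding):
+ 0x40ae = 0x40ae
+ 0x4dab = 0x8e59
+ 0xb8e1 = 0x473b
+ 0x2cf4 = 0x742f
One's complement: ~0x742f
Checksum = 0x8bd0


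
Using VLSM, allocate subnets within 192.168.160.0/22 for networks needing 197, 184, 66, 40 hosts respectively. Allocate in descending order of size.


197 hosts -> /24 (254 usable): 192.168.160.0/24
184 hosts -> /24 (254 usable): 192.168.161.0/24
66 hosts -> /25 (126 usable): 192.168.162.0/25
40 hosts -> /26 (62 usable): 192.168.162.128/26
Allocation: 192.168.160.0/24 (197 hosts, 254 usable); 192.168.161.0/24 (184 hosts, 254 usable); 192.168.162.0/25 (66 hosts, 126 usable); 192.168.162.128/26 (40 hosts, 62 usable)


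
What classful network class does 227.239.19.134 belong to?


First octet: 227
Binary: 11100011
1110xxxx -> Class D (224-239)
Class D (multicast), default mask N/A


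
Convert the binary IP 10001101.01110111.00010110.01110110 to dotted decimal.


10001101 = 141
01110111 = 119
00010110 = 22
01110110 = 118
IP: 141.119.22.118


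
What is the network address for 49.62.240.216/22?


IP:   00110001.00111110.11110000.11011000
Mask: 11111111.11111111.11111100.00000000
AND operation:
Net:  00110001.00111110.11110000.00000000
Network: 49.62.240.0/22


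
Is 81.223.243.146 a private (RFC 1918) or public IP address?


RFC 1918 private ranges:
  10.0.0.0/8 (10.0.0.0 - 10.255.255.255)
  172.16.0.0/12 (172.16.0.0 - 172.31.255.255)
  192.168.0.0/16 (192.168.0.0 - 192.168.255.255)
Public (not in any RFC 1918 range)


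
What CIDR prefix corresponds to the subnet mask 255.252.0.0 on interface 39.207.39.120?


Binary: 11111111.11111100.00000000.00000000
Count leading 1s
Prefix: /14


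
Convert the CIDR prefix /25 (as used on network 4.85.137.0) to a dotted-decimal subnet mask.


/25 means 25 network bits, 7 host bits
Binary: 11111111111111111111111110000000
Mask: 255.255.255.128


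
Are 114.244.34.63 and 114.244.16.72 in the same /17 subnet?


Mask: 255.255.128.0
114.244.34.63 AND mask = 114.244.0.0
114.244.16.72 AND mask = 114.244.0.0
Yes, same subnet (114.244.0.0)


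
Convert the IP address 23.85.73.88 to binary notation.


23 = 00010111
85 = 01010101
73 = 01001001
88 = 01011000
Binary: 00010111.01010101.01001001.01011000


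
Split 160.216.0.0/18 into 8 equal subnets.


New prefix = 18 + 3 = 21
Each subnet has 2048 addresses
  160.216.0.0/21
  160.216.8.0/21
  160.216.16.0/21
  160.216.24.0/21
  160.216.32.0/21
  160.216.40.0/21
  160.216.48.0/21
  160.216.56.0/21
Subnets: 160.216.0.0/21, 160.216.8.0/21, 160.216.16.0/21, 160.216.24.0/21, 160.216.32.0/21, 160.216.40.0/21, 160.216.48.0/21, 160.216.56.0/21


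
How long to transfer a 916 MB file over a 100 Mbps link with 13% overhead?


Effective throughput = 100 * (1 - 13/100) = 87 Mbps
File size in Mb = 916 * 8 = 7328 Mb
Time = 7328 / 87
Time = 84.2299 seconds


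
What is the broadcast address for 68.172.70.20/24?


Network: 68.172.70.0/24
Host bits = 8
Set all host bits to 1:
Broadcast: 68.172.70.255


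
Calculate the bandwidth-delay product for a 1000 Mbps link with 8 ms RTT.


BDP = bandwidth * RTT
= 1000 Mbps * 8 ms
= 1000 * 1e6 * 8 / 1000 bits
= 8000000 bits
= 1000000 bytes
= 976.5625 KB
BDP = 8000000 bits (1000000 bytes)


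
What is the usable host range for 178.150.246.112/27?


Network: 178.150.246.96
Broadcast: 178.150.246.127
First usable = network + 1
Last usable = broadcast - 1
Range: 178.150.246.97 to 178.150.246.126


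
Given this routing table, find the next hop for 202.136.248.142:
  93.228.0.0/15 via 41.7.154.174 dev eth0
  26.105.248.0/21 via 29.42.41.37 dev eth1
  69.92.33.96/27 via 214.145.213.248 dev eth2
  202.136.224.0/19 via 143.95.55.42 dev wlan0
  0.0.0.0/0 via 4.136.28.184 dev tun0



Longest prefix match for 202.136.248.142:
  /15 93.228.0.0: no
  /21 26.105.248.0: no
  /27 69.92.33.96: no
  /19 202.136.224.0: MATCH
  /0 0.0.0.0: MATCH
Selected: next-hop 143.95.55.42 via wlan0 (matched /19)


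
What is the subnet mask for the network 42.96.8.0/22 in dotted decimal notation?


/22 means 22 network bits, 10 host bits
Binary: 11111111111111111111110000000000
Mask: 255.255.252.0


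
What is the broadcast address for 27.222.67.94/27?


Network: 27.222.67.64/27
Host bits = 5
Set all host bits to 1:
Broadcast: 27.222.67.95


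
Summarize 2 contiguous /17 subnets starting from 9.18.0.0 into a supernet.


Original prefix: /17
Number of subnets: 2 = 2^1
New prefix = 17 - 1 = 16
Supernet: 9.18.0.0/16


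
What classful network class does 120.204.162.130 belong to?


First octet: 120
Binary: 01111000
0xxxxxxx -> Class A (1-126)
Class A, default mask 255.0.0.0 (/8)


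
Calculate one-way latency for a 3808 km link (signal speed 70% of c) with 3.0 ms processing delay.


Speed = 0.7 * 3e5 km/s = 210000 km/s
Propagation delay = 3808 / 210000 = 0.0181 s = 18.1333 ms
Processing delay = 3.0 ms
Total one-way latency = 21.1333 ms


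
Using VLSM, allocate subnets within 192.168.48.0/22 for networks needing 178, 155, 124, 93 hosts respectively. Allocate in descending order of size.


178 hosts -> /24 (254 usable): 192.168.48.0/24
155 hosts -> /24 (254 usable): 192.168.49.0/24
124 hosts -> /25 (126 usable): 192.168.50.0/25
93 hosts -> /25 (126 usable): 192.168.50.128/25
Allocation: 192.168.48.0/24 (178 hosts, 254 usable); 192.168.49.0/24 (155 hosts, 254 usable); 192.168.50.0/25 (124 hosts, 126 usable); 192.168.50.128/25 (93 hosts, 126 usable)


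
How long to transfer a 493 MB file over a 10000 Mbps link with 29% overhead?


Effective throughput = 10000 * (1 - 29/100) = 7100 Mbps
File size in Mb = 493 * 8 = 3944 Mb
Time = 3944 / 7100
Time = 0.5555 seconds


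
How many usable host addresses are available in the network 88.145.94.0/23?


Host bits = 32 - 23 = 9
Total addresses = 2^9 = 512
Usable = total - 2 (network and broadcast)
Usable hosts: 510


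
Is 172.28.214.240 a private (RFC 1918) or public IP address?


RFC 1918 private ranges:
  10.0.0.0/8 (10.0.0.0 - 10.255.255.255)
  172.16.0.0/12 (172.16.0.0 - 172.31.255.255)
  192.168.0.0/16 (192.168.0.0 - 192.168.255.255)
Private (in 172.16.0.0/12)


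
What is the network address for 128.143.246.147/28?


IP:   10000000.10001111.11110110.10010011
Mask: 11111111.11111111.11111111.11110000
AND operation:
Net:  10000000.10001111.11110110.10010000
Network: 128.143.246.144/28


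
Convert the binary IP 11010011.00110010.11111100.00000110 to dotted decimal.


11010011 = 211
00110010 = 50
11111100 = 252
00000110 = 6
IP: 211.50.252.6


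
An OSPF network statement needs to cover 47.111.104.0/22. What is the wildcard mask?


Subnet mask: 255.255.252.0
Wildcard = 255.255.255.255 - subnet mask
255 - 255 = 0
255 - 255 = 0
255 - 252 = 3
255 - 0 = 255
Wildcard: 0.0.3.255


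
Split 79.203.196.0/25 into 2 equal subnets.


New prefix = 25 + 1 = 26
Each subnet has 64 addresses
  79.203.196.0/26
  79.203.196.64/26
Subnets: 79.203.196.0/26, 79.203.196.64/26


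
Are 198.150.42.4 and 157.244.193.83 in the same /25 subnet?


Mask: 255.255.255.128
198.150.42.4 AND mask = 198.150.42.0
157.244.193.83 AND mask = 157.244.193.0
No, different subnets (198.150.42.0 vs 157.244.193.0)


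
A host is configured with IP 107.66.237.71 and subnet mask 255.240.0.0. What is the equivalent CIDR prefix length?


Binary: 11111111.11110000.00000000.00000000
Count leading 1s
Prefix: /12


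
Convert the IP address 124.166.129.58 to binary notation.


124 = 01111100
166 = 10100110
129 = 10000001
58 = 00111010
Binary: 01111100.10100110.10000001.00111010


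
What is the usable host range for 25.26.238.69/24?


Network: 25.26.238.0
Broadcast: 25.26.238.255
First usable = network + 1
Last usable = broadcast - 1
Range: 25.26.238.1 to 25.26.238.254


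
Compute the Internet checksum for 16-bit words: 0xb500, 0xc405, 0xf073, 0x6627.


Sum all words (with carry folding):
+ 0xb500 = 0xb500
+ 0xc405 = 0x7906
+ 0xf073 = 0x697a
+ 0x6627 = 0xcfa1
One's complement: ~0xcfa1
Checksum = 0x305e


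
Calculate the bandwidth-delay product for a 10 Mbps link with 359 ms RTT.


BDP = bandwidth * RTT
= 10 Mbps * 359 ms
= 10 * 1e6 * 359 / 1000 bits
= 3590000 bits
= 448750 bytes
= 438.2324 KB
BDP = 3590000 bits (448750 bytes)


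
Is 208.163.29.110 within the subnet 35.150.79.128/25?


Subnet network: 35.150.79.128
Test IP AND mask: 208.163.29.0
No, 208.163.29.110 is not in 35.150.79.128/25


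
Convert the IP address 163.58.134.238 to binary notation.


163 = 10100011
58 = 00111010
134 = 10000110
238 = 11101110
Binary: 10100011.00111010.10000110.11101110
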